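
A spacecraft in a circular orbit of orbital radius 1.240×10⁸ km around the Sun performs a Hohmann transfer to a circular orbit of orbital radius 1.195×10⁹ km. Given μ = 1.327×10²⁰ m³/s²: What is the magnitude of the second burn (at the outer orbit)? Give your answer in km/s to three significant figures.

r₁ = 1.240×10⁸ km = 1.240×10¹¹ m.
r₂ = 1.195×10⁹ km = 1.195×10¹² m.
Transfer ellipse a_t = (r₁ + r₂)/2 = 6.595×10¹¹ m.
At r₁: circular v_c1 = √(μ/r₁) = 32710 m/s; transfer-perihelion v_p = √[μ(2/r₁ − 1/a_t)] = 44040 m/s.
At r₂: circular v_c2 = √(μ/r₂) = 10540 m/s; transfer-aphelion v_a = √[μ(2/r₂ − 1/a_t)] = 4569 m/s.
Δv₂ = v_c2 − v_a = 5968 m/s.
= 5.968 km/s.

Δv ≈ 5.97 km/s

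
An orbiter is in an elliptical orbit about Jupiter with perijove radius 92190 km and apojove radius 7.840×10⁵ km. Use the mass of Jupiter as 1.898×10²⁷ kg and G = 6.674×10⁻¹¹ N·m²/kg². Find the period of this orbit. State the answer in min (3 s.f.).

μ = GM = 6.674×10⁻¹¹ × 1.898×10²⁷ = 1.267×10¹⁷ m³/s².
Semi-major axis a = (r_p + r_a)/2 = (92190 + 7.8400×10⁵)/2 = 4.3810×10⁵ km = 4.381×10⁸ m.
By Kepler's third law T = 2π√(a³/μ) = 2π × 2.576×10⁴ = 1.619×10⁵ s.
= 2698 min.

T ≈ 2700 min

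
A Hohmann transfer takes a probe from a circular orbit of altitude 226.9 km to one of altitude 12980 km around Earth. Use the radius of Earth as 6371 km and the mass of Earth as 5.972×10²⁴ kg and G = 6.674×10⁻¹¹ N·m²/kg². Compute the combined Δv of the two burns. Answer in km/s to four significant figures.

Δv_total ≈ 3.022 km/s

μ = GM = 6.674×10⁻¹¹ × 5.972×10²⁴ = 3.986×10¹⁴ m³/s².
r₁ = 6371 + 226.9 = 6597.9 km = 6.5979×10⁶ m.
r₂ = 6371 + 12980 = 19351 km = 1.9351×10⁷ m.
Transfer ellipse a_t = (r₁ + r₂)/2 = 1.297×10⁷ m.
At r₁: circular v_c1 = √(μ/r₁) = 7772 m/s; transfer-perigee v_p = √[μ(2/r₁ − 1/a_t)] = 9492 m/s.
Δv₁ = v_p − v_c1 = 1720 m/s.
At r₂: circular v_c2 = √(μ/r₂) = 4538 m/s; transfer-apogee v_a = √[μ(2/r₂ − 1/a_t)] = 3236 m/s.
Δv₂ = v_c2 − v_a = 1302 m/s.
Total Δv = Δv₁ + Δv₂ = 3022 m/s = 3.022 km/s.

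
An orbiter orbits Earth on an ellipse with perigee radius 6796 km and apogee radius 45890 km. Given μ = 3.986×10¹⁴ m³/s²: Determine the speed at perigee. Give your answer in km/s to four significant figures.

Semi-major axis a = (r_p + r_a)/2 = 26343 km = 2.634×10⁷ m.
Vis-viva: v² = μ(2/r − 1/a) = 3.986×10¹⁴ × (2.943×10⁻⁷ − 3.796×10⁻⁸) = 1.022×10⁸ m²/s².
v = 10110 m/s = 10.11 km/s.

v ≈ 10.11 km/s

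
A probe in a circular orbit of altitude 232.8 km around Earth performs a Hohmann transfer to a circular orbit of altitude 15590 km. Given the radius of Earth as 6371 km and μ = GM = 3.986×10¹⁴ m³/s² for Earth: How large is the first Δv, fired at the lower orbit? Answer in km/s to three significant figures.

r₁ = 6371 + 232.8 = 6603.8 km = 6.6038×10⁶ m.
r₂ = 6371 + 15590 = 21961 km = 2.1961×10⁷ m.
Transfer ellipse a_t = (r₁ + r₂)/2 = 1.428×10⁷ m.
At r₁: circular v_c1 = √(μ/r₁) = 7769 m/s; transfer-perigee v_p = √[μ(2/r₁ − 1/a_t)] = 9634 m/s.
Δv₁ = v_p − v_c1 = 1865 m/s.
= 1.865 km/s.

Δv ≈ 1.86 km/s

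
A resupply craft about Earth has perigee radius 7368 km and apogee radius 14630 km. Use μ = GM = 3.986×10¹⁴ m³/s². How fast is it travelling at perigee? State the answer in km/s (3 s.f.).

Semi-major axis a = (r_p + r_a)/2 = 10999 km = 1.100×10⁷ m.
Vis-viva: v² = μ(2/r − 1/a) = 3.986×10¹⁴ × (2.714×10⁻⁷ − 9.092×10⁻⁸) = 7.196×10⁷ m²/s².
v = 8483 m/s = 8.483 km/s.

v ≈ 8.48 km/s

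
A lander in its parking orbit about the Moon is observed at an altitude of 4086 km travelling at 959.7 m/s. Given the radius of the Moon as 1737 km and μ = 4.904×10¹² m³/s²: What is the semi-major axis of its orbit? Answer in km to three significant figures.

a ≈ 6420 km

r = 1737 + 4086 = 5823.0 km = 5.823×10⁶ m.
Vis-viva rearranged: 1/a = 2/r − v²/μ = 3.435×10⁻⁷ − 1.878×10⁻⁷ = 1.557×10⁻⁷ m⁻¹.
a = 6.424×10⁶ m = 6424.5 km.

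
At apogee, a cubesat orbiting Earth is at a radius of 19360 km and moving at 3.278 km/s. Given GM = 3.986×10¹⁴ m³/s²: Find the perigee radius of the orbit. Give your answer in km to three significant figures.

perigee radius ≈ 6840 km

r_a = 1.936×10⁷ m.
Specific energy ε = v²/2 − μ/r = -1.522×10⁷ J/kg, so a = −μ/(2ε) = 1.310×10⁷ m.
The apsides satisfy r_p + r_a = 2a, so the perigee radius is 2a − r_a = 6.836×10⁶ m = 6835.8 km.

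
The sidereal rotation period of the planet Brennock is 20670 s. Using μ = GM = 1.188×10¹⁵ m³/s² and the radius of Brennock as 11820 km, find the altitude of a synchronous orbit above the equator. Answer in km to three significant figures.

h_sync ≈ 11600 km

A synchronous orbit has period T, so by Kepler's third law a = (μT²/4π²)^(1/3).
μT²/4π² = 1.188×10¹⁵ × (2.067×10⁴)² / 39.48 = 1.286×10²² m³.
a = 2.343×10⁷ m = 23427 km.
Altitude h = a − R = 23427 − 11820 = 11607 km.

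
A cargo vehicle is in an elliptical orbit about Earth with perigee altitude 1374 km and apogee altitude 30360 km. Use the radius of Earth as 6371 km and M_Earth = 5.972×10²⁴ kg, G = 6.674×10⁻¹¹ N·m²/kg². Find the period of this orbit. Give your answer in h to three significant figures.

μ = GM = 6.674×10⁻¹¹ × 5.972×10²⁴ = 3.986×10¹⁴ m³/s².
r_p = 6371 + 1374 = 7745.0 km = 7.7450×10⁶ m.
r_a = 6371 + 30360 = 36731 km = 3.6731×10⁷ m.
Semi-major axis a = (r_p + r_a)/2 = (7745.0 + 36731)/2 = 22238 km = 2.224×10⁷ m.
By Kepler's third law T = 2π√(a³/μ) = 2π × 5.253×10³ = 3.300×10⁴ s.
= 9.168 h.

T ≈ 9.17 h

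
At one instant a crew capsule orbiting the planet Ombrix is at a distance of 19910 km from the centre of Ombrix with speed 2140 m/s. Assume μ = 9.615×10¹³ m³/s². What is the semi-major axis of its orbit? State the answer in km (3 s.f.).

a ≈ 18900 km

r = 1.991×10⁷ m.
Vis-viva rearranged: 1/a = 2/r − v²/μ = 1.005×10⁻⁷ − 4.763×10⁻⁸ = 5.282×10⁻⁸ m⁻¹.
a = 1.893×10⁷ m = 18931 km.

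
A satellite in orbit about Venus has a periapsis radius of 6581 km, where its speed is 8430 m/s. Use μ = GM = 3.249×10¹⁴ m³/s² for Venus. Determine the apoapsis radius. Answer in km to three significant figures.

apoapsis radius ≈ 16900 km

r_p = 6.581×10⁶ m.
Specific energy ε = v²/2 − μ/r = -1.384×10⁷ J/kg, so a = −μ/(2ε) = 1.174×10⁷ m.
The apsides satisfy r_p + r_a = 2a, so the apoapsis radius is 2a − r_p = 1.690×10⁷ m = 16900 km.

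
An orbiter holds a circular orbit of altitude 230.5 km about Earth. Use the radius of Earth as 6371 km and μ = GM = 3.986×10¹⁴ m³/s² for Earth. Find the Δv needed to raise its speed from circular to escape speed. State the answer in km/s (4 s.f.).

Δv ≈ 3.219 km/s

r = 6371 + 230.5 = 6601.5 km = 6.6015×10⁶ m.
Circular speed v_c = √(μ/r) = 7770 m/s.
Escape speed v_esc = √(2μ/r) = √2 × v_c = 10990 m/s.
Δv = v_esc − v_c = 3219 m/s = 3.219 km/s.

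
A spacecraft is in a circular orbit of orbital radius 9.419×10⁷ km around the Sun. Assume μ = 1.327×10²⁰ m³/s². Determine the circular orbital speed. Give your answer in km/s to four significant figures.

v ≈ 37.53 km/s

r = 9.419×10⁷ km = 9.419×10¹⁰ m.
For a circular orbit v = √(μ/r) = √(1.327×10²⁰ / 9.419×10¹⁰) = √(1.409×10⁹) = 37530 m/s.
That is 37.53 km/s.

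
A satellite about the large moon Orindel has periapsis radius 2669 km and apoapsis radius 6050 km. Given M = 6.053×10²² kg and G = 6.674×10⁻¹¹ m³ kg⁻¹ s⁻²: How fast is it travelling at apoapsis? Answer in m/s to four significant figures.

μ = GM = 6.674×10⁻¹¹ × 6.053×10²² = 4.040×10¹² m³/s².
Semi-major axis a = (r_p + r_a)/2 = 4359.5 km = 4.360×10⁶ m.
Vis-viva: v² = μ(2/r − 1/a) = 4.040×10¹² × (3.306×10⁻⁷ − 2.294×10⁻⁷) = 4.088×10⁵ m²/s².
v = 639.4 m/s.

v ≈ 639.4 m/s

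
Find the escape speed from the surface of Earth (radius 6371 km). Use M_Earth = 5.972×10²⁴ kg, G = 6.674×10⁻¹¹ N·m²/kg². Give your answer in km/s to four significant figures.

μ = GM = 6.674×10⁻¹¹ × 5.972×10²⁴ = 3.986×10¹⁴ m³/s².
r = R = 6.371×10⁶ m.
Escape speed v_esc = √(2μ/r) = √(2 × 3.986×10¹⁴ / 6.371×10⁶) = √(1.251×10⁸) = 11190 m/s.
= 11.19 km/s.

v_esc ≈ 11.19 km/s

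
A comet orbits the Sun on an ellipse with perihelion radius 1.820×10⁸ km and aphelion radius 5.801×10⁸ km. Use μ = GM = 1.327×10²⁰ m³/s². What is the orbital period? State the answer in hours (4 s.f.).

T ≈ 35640 hours

Semi-major axis a = (r_p + r_a)/2 = (1.8200×10⁸ + 5.8010×10⁸)/2 = 3.8105×10⁸ km = 3.810×10¹¹ m.
By Kepler's third law T = 2π√(a³/μ) = 2π × 2.042×10⁷ = 1.283×10⁸ s.
= 35640 hours.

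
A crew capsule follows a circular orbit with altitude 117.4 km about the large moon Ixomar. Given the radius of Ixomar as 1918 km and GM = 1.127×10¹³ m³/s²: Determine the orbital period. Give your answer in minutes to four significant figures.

T ≈ 90.58 minutes

r = 1918 + 117.4 = 2035.4 km = 2.0354×10⁶ m.
Kepler's third law: T = 2π√(r³/μ) = 2π√((2.035×10⁶)³ / 1.127×10¹³).
r³/μ = 7.482×10⁵ s², so T = 2π × 8.650×10² = 5.435×10³ s.
Converting: 5.435×10³ s ÷ 60.00 = 90.58 minutes.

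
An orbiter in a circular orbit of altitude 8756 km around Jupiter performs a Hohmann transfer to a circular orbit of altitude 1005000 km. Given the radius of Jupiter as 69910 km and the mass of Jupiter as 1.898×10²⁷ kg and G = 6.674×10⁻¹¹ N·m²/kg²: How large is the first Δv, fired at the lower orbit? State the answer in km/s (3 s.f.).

μ = GM = 6.674×10⁻¹¹ × 1.898×10²⁷ = 1.267×10¹⁷ m³/s².
r₁ = 69910 + 8756 = 78666 km = 7.8666×10⁷ m.
r₂ = 69910 + 1005000 = 1074900 km = 1.0749×10⁹ m.
Transfer ellipse a_t = (r₁ + r₂)/2 = 5.768×10⁸ m.
At r₁: circular v_c1 = √(μ/r₁) = 40130 m/s; transfer-perijove v_p = √[μ(2/r₁ − 1/a_t)] = 54780 m/s.
Δv₁ = v_p − v_c1 = 14650 m/s.
= 14.65 km/s.

Δv ≈ 14.7 km/s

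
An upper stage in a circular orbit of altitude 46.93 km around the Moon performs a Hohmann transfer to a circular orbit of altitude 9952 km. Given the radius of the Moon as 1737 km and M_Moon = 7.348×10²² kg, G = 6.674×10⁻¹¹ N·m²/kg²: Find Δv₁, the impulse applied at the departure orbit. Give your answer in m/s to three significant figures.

μ = GM = 6.674×10⁻¹¹ × 7.348×10²² = 4.904×10¹² m³/s².
r₁ = 1737 + 46.93 = 1783.9 km = 1.7839×10⁶ m.
r₂ = 1737 + 9952 = 11689 km = 1.1689×10⁷ m.
Transfer ellipse a_t = (r₁ + r₂)/2 = 6.736×10⁶ m.
At r₁: circular v_c1 = √(μ/r₁) = 1658 m/s; transfer-perilune v_p = √[μ(2/r₁ − 1/a_t)] = 2184 m/s.
Δv₁ = v_p − v_c1 = 526.0 m/s.

Δv ≈ 526 m/s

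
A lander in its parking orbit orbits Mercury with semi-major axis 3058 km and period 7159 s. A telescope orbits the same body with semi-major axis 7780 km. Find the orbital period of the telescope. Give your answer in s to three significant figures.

Kepler's third law: T² ∝ a³, so T₂ = T₁ (a₂/a₁)^(3/2).
a₂/a₁ = 2.544, (a₂/a₁)^(3/2) = 4.058.
T₂ = 7159 × 4.058 = 29050 s.

T₂ ≈ 29100 s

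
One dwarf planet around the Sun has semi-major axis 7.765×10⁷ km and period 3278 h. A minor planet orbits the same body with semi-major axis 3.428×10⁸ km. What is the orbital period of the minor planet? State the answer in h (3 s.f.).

Kepler's third law: T² ∝ a³, so T₂ = T₁ (a₂/a₁)^(3/2).
a₂/a₁ = 4.415, (a₂/a₁)^(3/2) = 9.276.
T₂ = 3278 × 9.276 = 30410 h.

T₂ ≈ 30400 h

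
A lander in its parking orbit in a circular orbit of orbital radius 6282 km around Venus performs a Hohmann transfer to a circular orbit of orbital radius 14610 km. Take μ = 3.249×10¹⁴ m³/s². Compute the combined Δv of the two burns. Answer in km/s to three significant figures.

r₁ = 6282 km = 6.282×10⁶ m.
r₂ = 14610 km = 1.461×10⁷ m.
Transfer ellipse a_t = (r₁ + r₂)/2 = 1.045×10⁷ m.
At r₁: circular v_c1 = √(μ/r₁) = 7192 m/s; transfer-periapsis v_p = √[μ(2/r₁ − 1/a_t)] = 8505 m/s.
Δv₁ = v_p − v_c1 = 1313 m/s.
At r₂: circular v_c2 = √(μ/r₂) = 4716 m/s; transfer-apoapsis v_a = √[μ(2/r₂ − 1/a_t)] = 3657 m/s.
Δv₂ = v_c2 − v_a = 1059 m/s.
Total Δv = Δv₁ + Δv₂ = 2372 m/s = 2.372 km/s.

Δv_total ≈ 2.37 km/s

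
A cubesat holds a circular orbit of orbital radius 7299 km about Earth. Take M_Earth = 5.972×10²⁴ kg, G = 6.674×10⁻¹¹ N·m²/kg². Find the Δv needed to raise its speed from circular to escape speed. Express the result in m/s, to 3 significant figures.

Δv ≈ 3060 m/s

μ = GM = 6.674×10⁻¹¹ × 5.972×10²⁴ = 3.986×10¹⁴ m³/s².
r = 7299 km = 7.299×10⁶ m.
Circular speed v_c = √(μ/r) = 7390 m/s.
Escape speed v_esc = √(2μ/r) = √2 × v_c = 10450 m/s.
Δv = v_esc − v_c = 3061 m/s.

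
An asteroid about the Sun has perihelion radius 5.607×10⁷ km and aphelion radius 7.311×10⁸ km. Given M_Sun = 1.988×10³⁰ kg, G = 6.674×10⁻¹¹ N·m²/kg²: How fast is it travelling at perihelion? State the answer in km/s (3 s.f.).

μ = GM = 6.674×10⁻¹¹ × 1.988×10³⁰ = 1.327×10²⁰ m³/s².
Semi-major axis a = (r_p + r_a)/2 = 3.9358×10⁸ km = 3.936×10¹¹ m.
Vis-viva: v² = μ(2/r − 1/a) = 1.327×10²⁰ × (3.567×10⁻¹¹ − 2.541×10⁻¹²) = 4.396×10⁹ m²/s².
v = 66300 m/s = 66.30 km/s.

v ≈ 66.3 km/s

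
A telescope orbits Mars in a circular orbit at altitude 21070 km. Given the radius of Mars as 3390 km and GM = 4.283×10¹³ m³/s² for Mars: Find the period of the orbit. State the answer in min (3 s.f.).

T ≈ 1940 min

r = 3390 + 21070 = 24460 km = 2.4460×10⁷ m.
Kepler's third law: T = 2π√(r³/μ) = 2π√((2.446×10⁷)³ / 4.283×10¹³).
r³/μ = 3.417×10⁸ s², so T = 2π × 1.848×10⁴ = 1.161×10⁵ s.
Converting: 1.161×10⁵ s ÷ 60.00 = 1936 min.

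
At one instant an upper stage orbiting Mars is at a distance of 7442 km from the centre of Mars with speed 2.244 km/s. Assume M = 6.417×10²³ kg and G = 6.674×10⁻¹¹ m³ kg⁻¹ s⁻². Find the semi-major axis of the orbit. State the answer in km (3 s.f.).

μ = GM = 6.674×10⁻¹¹ × 6.417×10²³ = 4.283×10¹³ m³/s².
r = 7.442×10⁶ m.
Specific orbital energy ε = v²/2 − μ/r = (2244)²/2 − 4.283×10¹³/7.442×10⁶ = -3.237×10⁶ J/kg.
Since ε = −μ/(2a), a = −μ/(2ε) = 6.615×10⁶ m = 6615.2 km.

a ≈ 6620 km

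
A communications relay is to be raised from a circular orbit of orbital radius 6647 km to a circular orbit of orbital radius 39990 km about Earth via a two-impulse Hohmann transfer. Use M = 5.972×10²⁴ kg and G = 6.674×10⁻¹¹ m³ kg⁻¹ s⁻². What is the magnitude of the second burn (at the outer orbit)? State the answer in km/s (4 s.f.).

Δv ≈ 1.471 km/s

μ = GM = 6.674×10⁻¹¹ × 5.972×10²⁴ = 3.986×10¹⁴ m³/s².
r₁ = 6647 km = 6.647×10⁶ m.
r₂ = 39990 km = 3.999×10⁷ m.
Transfer ellipse a_t = (r₁ + r₂)/2 = 2.332×10⁷ m.
At r₁: circular v_c1 = √(μ/r₁) = 7744 m/s; transfer-perigee v_p = √[μ(2/r₁ − 1/a_t)] = 10140 m/s.
At r₂: circular v_c2 = √(μ/r₂) = 3157 m/s; transfer-apogee v_a = √[μ(2/r₂ − 1/a_t)] = 1686 m/s.
Δv₂ = v_c2 − v_a = 1471 m/s.
= 1.471 km/s.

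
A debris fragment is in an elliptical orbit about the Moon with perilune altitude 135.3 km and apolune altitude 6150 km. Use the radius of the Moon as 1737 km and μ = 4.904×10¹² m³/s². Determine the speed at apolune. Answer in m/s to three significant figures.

r_p = 1737 + 135.3 = 1872.3 km = 1.8723×10⁶ m.
r_a = 1737 + 6150 = 7887.0 km = 7.8870×10⁶ m.
Semi-major axis a = (r_p + r_a)/2 = 4879.6 km = 4.880×10⁶ m.
Vis-viva: v² = μ(2/r − 1/a) = 4.904×10¹² × (2.536×10⁻⁷ − 2.049×10⁻⁷) = 2.386×10⁵ m²/s².
v = 488.4 m/s.

v ≈ 488 m/s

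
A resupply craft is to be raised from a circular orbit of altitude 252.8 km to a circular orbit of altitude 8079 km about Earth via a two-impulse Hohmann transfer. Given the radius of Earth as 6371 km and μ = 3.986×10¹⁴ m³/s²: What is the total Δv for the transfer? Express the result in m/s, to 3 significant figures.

Δv_total ≈ 2410 m/s

r₁ = 6371 + 252.8 = 6623.8 km = 6.6238×10⁶ m.
r₂ = 6371 + 8079 = 14450 km = 1.4450×10⁷ m.
Transfer ellipse a_t = (r₁ + r₂)/2 = 1.054×10⁷ m.
At r₁: circular v_c1 = √(μ/r₁) = 7757 m/s; transfer-perigee v_p = √[μ(2/r₁ − 1/a_t)] = 9084 m/s.
Δv₁ = v_p − v_c1 = 1327 m/s.
At r₂: circular v_c2 = √(μ/r₂) = 5252 m/s; transfer-apogee v_a = √[μ(2/r₂ − 1/a_t)] = 4164 m/s.
Δv₂ = v_c2 − v_a = 1088 m/s.
Total Δv = Δv₁ + Δv₂ = 2415 m/s.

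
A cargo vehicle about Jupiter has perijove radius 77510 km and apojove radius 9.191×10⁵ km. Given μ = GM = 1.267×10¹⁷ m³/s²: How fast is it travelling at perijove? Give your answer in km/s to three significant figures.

Semi-major axis a = (r_p + r_a)/2 = 4.9830×10⁵ km = 4.983×10⁸ m.
Vis-viva: v² = μ(2/r − 1/a) = 1.267×10¹⁷ × (2.580×10⁻⁸ − 2.007×10⁻⁹) = 3.015×10⁹ m²/s².
v = 54910 m/s = 54.91 km/s.

v ≈ 54.9 km/s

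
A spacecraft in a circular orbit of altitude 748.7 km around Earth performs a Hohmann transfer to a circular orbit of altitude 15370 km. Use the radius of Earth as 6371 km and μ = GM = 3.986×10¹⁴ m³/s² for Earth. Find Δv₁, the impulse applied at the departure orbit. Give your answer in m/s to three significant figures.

Δv ≈ 1700 m/s

r₁ = 6371 + 748.7 = 7119.7 km = 7.1197×10⁶ m.
r₂ = 6371 + 15370 = 21741 km = 2.1741×10⁷ m.
Transfer ellipse a_t = (r₁ + r₂)/2 = 1.443×10⁷ m.
At r₁: circular v_c1 = √(μ/r₁) = 7482 m/s; transfer-perigee v_p = √[μ(2/r₁ − 1/a_t)] = 9184 m/s.
Δv₁ = v_p − v_c1 = 1702 m/s.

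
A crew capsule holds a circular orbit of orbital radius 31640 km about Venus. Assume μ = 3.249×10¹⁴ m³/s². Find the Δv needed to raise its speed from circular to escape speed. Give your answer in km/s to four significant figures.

Δv ≈ 1.327 km/s

r = 31640 km = 3.164×10⁷ m.
Circular speed v_c = √(μ/r) = 3204 m/s.
Escape speed v_esc = √(2μ/r) = √2 × v_c = 4532 m/s.
Δv = v_esc − v_c = 1327 m/s = 1.327 km/s.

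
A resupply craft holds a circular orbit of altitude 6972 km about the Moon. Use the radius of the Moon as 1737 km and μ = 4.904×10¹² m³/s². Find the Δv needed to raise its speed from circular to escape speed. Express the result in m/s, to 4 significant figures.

Δv ≈ 310.8 m/s

r = 1737 + 6972 = 8709.0 km = 8.7090×10⁶ m.
Circular speed v_c = √(μ/r) = 750.4 m/s.
Escape speed v_esc = √(2μ/r) = √2 × v_c = 1061 m/s.
Δv = v_esc − v_c = 310.8 m/s.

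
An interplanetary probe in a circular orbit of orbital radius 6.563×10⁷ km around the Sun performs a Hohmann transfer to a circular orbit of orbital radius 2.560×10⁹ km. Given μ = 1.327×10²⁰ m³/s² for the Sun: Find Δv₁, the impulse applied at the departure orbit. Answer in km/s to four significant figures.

r₁ = 6.563×10⁷ km = 6.563×10¹⁰ m.
r₂ = 2.560×10⁹ km = 2.560×10¹² m.
Transfer ellipse a_t = (r₁ + r₂)/2 = 1.313×10¹² m.
At r₁: circular v_c1 = √(μ/r₁) = 44970 m/s; transfer-perihelion v_p = √[μ(2/r₁ − 1/a_t)] = 62790 m/s.
Δv₁ = v_p − v_c1 = 17830 m/s.
= 17.83 km/s.

Δv ≈ 17.83 km/s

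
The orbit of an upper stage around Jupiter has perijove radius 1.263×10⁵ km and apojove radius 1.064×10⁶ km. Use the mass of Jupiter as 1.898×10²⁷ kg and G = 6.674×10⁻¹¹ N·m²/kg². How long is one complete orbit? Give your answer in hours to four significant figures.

μ = GM = 6.674×10⁻¹¹ × 1.898×10²⁷ = 1.267×10¹⁷ m³/s².
Semi-major axis a = (r_p + r_a)/2 = (1.2630×10⁵ + 1.0640×10⁶)/2 = 5.9515×10⁵ km = 5.952×10⁸ m.
By Kepler's third law T = 2π√(a³/μ) = 2π × 4.079×10⁴ = 2.563×10⁵ s.
= 71.20 hours.

T ≈ 71.20 hours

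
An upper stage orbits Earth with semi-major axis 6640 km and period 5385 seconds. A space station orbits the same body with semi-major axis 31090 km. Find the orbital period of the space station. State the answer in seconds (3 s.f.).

T₂ ≈ 54600 seconds

Kepler's third law: T² ∝ a³, so T₂ = T₁ (a₂/a₁)^(3/2).
a₂/a₁ = 4.682, (a₂/a₁)^(3/2) = 10.13.
T₂ = 5385 × 10.13 = 54560 seconds.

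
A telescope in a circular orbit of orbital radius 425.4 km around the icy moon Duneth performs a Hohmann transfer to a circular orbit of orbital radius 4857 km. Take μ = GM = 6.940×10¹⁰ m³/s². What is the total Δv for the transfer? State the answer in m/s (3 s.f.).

r₁ = 425.4 km = 4.254×10⁵ m.
r₂ = 4857 km = 4.857×10⁶ m.
Transfer ellipse a_t = (r₁ + r₂)/2 = 2.641×10⁶ m.
At r₁: circular v_c1 = √(μ/r₁) = 403.9 m/s; transfer-periapsis v_p = √[μ(2/r₁ − 1/a_t)] = 547.7 m/s.
Δv₁ = v_p − v_c1 = 143.8 m/s.
At r₂: circular v_c2 = √(μ/r₂) = 119.5 m/s; transfer-apoapsis v_a = √[μ(2/r₂ − 1/a_t)] = 47.97 m/s.
Δv₂ = v_c2 − v_a = 71.56 m/s.
Total Δv = Δv₁ + Δv₂ = 215.4 m/s.

Δv_total ≈ 215 m/s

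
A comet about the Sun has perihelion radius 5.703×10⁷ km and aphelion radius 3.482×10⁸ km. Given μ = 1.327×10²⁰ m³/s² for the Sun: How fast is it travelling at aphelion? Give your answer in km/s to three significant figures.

v ≈ 10.4 km/s

Semi-major axis a = (r_p + r_a)/2 = 2.0262×10⁸ km = 2.026×10¹¹ m.
Vis-viva: v² = μ(2/r − 1/a) = 1.327×10²⁰ × (5.744×10⁻¹² − 4.935×10⁻¹²) = 1.073×10⁸ m²/s².
v = 10360 m/s = 10.36 km/s.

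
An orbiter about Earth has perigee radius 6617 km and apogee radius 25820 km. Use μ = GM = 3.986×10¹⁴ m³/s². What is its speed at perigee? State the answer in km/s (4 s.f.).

Semi-major axis a = (r_p + r_a)/2 = 16218 km = 1.622×10⁷ m.
Vis-viva: v² = μ(2/r − 1/a) = 3.986×10¹⁴ × (3.023×10⁻⁷ − 6.166×10⁻⁸) = 9.590×10⁷ m²/s².
v = 9793 m/s = 9.793 km/s.

v ≈ 9.793 km/s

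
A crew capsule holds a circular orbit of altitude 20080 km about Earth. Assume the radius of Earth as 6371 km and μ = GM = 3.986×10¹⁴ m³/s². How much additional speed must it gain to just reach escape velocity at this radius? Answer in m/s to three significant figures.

Δv ≈ 1610 m/s

r = 6371 + 20080 = 26451 km = 2.6451×10⁷ m.
Circular speed v_c = √(μ/r) = 3882 m/s.
Escape speed v_esc = √(2μ/r) = √2 × v_c = 5490 m/s.
Δv = v_esc − v_c = 1608 m/s.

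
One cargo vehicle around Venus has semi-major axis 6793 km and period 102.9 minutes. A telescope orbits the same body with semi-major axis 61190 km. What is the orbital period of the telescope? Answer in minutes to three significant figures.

Kepler's third law: T² ∝ a³, so T₂ = T₁ (a₂/a₁)^(3/2).
a₂/a₁ = 9.008, (a₂/a₁)^(3/2) = 27.04.
T₂ = 102.9 × 27.04 = 2782 minutes.

T₂ ≈ 2780 minutes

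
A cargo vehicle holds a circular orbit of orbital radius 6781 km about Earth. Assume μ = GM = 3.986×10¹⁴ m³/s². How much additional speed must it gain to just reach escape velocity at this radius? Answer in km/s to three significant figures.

r = 6781 km = 6.781×10⁶ m.
Circular speed v_c = √(μ/r) = 7667 m/s.
Escape speed v_esc = √(2μ/r) = √2 × v_c = 10840 m/s.
Δv = v_esc − v_c = 3176 m/s = 3.176 km/s.

Δv ≈ 3.18 km/s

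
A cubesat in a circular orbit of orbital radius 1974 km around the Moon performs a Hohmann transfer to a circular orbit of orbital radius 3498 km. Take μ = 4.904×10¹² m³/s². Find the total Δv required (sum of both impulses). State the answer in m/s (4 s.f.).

r₁ = 1974 km = 1.974×10⁶ m.
r₂ = 3498 km = 3.498×10⁶ m.
Transfer ellipse a_t = (r₁ + r₂)/2 = 2.736×10⁶ m.
At r₁: circular v_c1 = √(μ/r₁) = 1576 m/s; transfer-perilune v_p = √[μ(2/r₁ − 1/a_t)] = 1782 m/s.
Δv₁ = v_p − v_c1 = 206.0 m/s.
At r₂: circular v_c2 = √(μ/r₂) = 1184 m/s; transfer-apolune v_a = √[μ(2/r₂ − 1/a_t)] = 1006 m/s.
Δv₂ = v_c2 − v_a = 178.3 m/s.
Total Δv = Δv₁ + Δv₂ = 384.3 m/s.

Δv_total ≈ 384.3 m/s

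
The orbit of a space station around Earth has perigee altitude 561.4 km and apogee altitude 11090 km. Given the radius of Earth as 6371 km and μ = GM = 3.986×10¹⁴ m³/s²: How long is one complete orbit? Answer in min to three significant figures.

r_p = 6371 + 561.4 = 6932.4 km = 6.9324×10⁶ m.
r_a = 6371 + 11090 = 17461 km = 1.7461×10⁷ m.
Semi-major axis a = (r_p + r_a)/2 = (6932.4 + 17461)/2 = 12197 km = 1.220×10⁷ m.
By Kepler's third law T = 2π√(a³/μ) = 2π × 2.134×10³ = 1.341×10⁴ s.
= 223.4 min.

T ≈ 223 min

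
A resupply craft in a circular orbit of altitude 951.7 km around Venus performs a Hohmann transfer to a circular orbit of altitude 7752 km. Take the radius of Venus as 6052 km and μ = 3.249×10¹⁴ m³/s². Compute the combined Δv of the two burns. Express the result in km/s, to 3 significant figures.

r₁ = 6052 + 951.7 = 7003.7 km = 7.0037×10⁶ m.
r₂ = 6052 + 7752 = 13804 km = 1.3804×10⁷ m.
Transfer ellipse a_t = (r₁ + r₂)/2 = 1.040×10⁷ m.
At r₁: circular v_c1 = √(μ/r₁) = 6811 m/s; transfer-periapsis v_p = √[μ(2/r₁ − 1/a_t)] = 7845 m/s.
Δv₁ = v_p − v_c1 = 1034 m/s.
At r₂: circular v_c2 = √(μ/r₂) = 4851 m/s; transfer-apoapsis v_a = √[μ(2/r₂ − 1/a_t)] = 3981 m/s.
Δv₂ = v_c2 − v_a = 870.9 m/s.
Total Δv = Δv₁ + Δv₂ = 1905 m/s = 1.905 km/s.

Δv_total ≈ 1.91 km/s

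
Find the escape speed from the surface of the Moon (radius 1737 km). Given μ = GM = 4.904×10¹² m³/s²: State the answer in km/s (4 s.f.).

r = R = 1.737×10⁶ m.
Escape speed v_esc = √(2μ/r) = √(2 × 4.904×10¹² / 1.737×10⁶) = √(5.647×10⁶) = 2376 m/s.
= 2.376 km/s.

v_esc ≈ 2.376 km/s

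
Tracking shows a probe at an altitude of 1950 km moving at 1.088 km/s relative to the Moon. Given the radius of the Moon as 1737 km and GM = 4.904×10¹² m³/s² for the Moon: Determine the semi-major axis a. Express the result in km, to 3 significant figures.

a ≈ 3320 km

r = 1737 + 1950 = 3687.0 km = 3.687×10⁶ m.
Vis-viva rearranged: 1/a = 2/r − v²/μ = 5.424×10⁻⁷ − 2.414×10⁻⁷ = 3.011×10⁻⁷ m⁻¹.
a = 3.322×10⁶ m = 3321.6 km.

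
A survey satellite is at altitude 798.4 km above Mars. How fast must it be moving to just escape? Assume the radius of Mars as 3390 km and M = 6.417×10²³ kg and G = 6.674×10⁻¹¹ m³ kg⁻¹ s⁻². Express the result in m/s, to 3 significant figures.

μ = GM = 6.674×10⁻¹¹ × 6.417×10²³ = 4.283×10¹³ m³/s².
r = 3390 + 798.4 = 4188.4 km = 4.1884×10⁶ m.
Escape speed v_esc = √(2μ/r) = √(2 × 4.283×10¹³ / 4.188×10⁶) = √(2.045×10⁷) = 4522 m/s.

v_esc ≈ 4520 m/s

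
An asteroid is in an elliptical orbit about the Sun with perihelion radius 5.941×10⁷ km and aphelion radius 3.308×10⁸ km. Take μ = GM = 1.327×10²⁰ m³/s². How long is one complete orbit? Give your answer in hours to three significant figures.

Semi-major axis a = (r_p + r_a)/2 = (5.9410×10⁷ + 3.3080×10⁸)/2 = 1.9510×10⁸ km = 1.951×10¹¹ m.
By Kepler's third law T = 2π√(a³/μ) = 2π × 7.481×10⁶ = 4.701×10⁷ s.
= 13060 hours.

T ≈ 13100 hours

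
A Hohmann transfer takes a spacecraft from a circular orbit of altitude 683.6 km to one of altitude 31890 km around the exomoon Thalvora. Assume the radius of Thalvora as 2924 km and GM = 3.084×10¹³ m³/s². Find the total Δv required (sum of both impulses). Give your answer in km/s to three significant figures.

Δv_total ≈ 1.55 km/s

r₁ = 2924 + 683.6 = 3607.6 km = 3.6076×10⁶ m.
r₂ = 2924 + 31890 = 34814 km = 3.4814×10⁷ m.
Transfer ellipse a_t = (r₁ + r₂)/2 = 1.921×10⁷ m.
At r₁: circular v_c1 = √(μ/r₁) = 2924 m/s; transfer-periapsis v_p = √[μ(2/r₁ − 1/a_t)] = 3936 m/s.
Δv₁ = v_p − v_c1 = 1012 m/s.
At r₂: circular v_c2 = √(μ/r₂) = 941.2 m/s; transfer-apoapsis v_a = √[μ(2/r₂ − 1/a_t)] = 407.9 m/s.
Δv₂ = v_c2 − v_a = 533.3 m/s.
Total Δv = Δv₁ + Δv₂ = 1546 m/s = 1.546 km/s.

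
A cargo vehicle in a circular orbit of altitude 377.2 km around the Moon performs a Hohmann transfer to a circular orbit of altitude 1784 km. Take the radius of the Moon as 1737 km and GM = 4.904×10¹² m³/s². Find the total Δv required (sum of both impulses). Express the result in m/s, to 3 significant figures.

r₁ = 1737 + 377.2 = 2114.2 km = 2.1142×10⁶ m.
r₂ = 1737 + 1784 = 3521.0 km = 3.5210×10⁶ m.
Transfer ellipse a_t = (r₁ + r₂)/2 = 2.818×10⁶ m.
At r₁: circular v_c1 = √(μ/r₁) = 1523 m/s; transfer-perilune v_p = √[μ(2/r₁ − 1/a_t)] = 1703 m/s.
Δv₁ = v_p − v_c1 = 179.5 m/s.
At r₂: circular v_c2 = √(μ/r₂) = 1180 m/s; transfer-apolune v_a = √[μ(2/r₂ − 1/a_t)] = 1022 m/s.
Δv₂ = v_c2 − v_a = 157.9 m/s.
Total Δv = Δv₁ + Δv₂ = 337.4 m/s.

Δv_total ≈ 337 m/s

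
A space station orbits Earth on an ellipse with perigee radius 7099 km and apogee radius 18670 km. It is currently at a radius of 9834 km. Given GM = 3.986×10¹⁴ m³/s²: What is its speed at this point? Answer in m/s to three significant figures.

v ≈ 7080 m/s

Semi-major axis a = (r_p + r_a)/2 = 12884 km = 1.288×10⁷ m.
Vis-viva: v² = μ(2/r − 1/a) = 3.986×10¹⁴ × (2.034×10⁻⁷ − 7.761×10⁻⁸) = 5.013×10⁷ m²/s².
v = 7080 m/s.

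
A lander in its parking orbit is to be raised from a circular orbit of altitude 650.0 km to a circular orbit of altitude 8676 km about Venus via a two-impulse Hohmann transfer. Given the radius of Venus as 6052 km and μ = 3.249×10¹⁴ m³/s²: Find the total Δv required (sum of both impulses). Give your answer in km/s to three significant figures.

r₁ = 6052 + 650.0 = 6702.0 km = 6.7020×10⁶ m.
r₂ = 6052 + 8676 = 14728 km = 1.4728×10⁷ m.
Transfer ellipse a_t = (r₁ + r₂)/2 = 1.072×10⁷ m.
At r₁: circular v_c1 = √(μ/r₁) = 6963 m/s; transfer-periapsis v_p = √[μ(2/r₁ − 1/a_t)] = 8163 m/s.
Δv₁ = v_p − v_c1 = 1200 m/s.
At r₂: circular v_c2 = √(μ/r₂) = 4697 m/s; transfer-apoapsis v_a = √[μ(2/r₂ − 1/a_t)] = 3715 m/s.
Δv₂ = v_c2 − v_a = 982.2 m/s.
Total Δv = Δv₁ + Δv₂ = 2183 m/s = 2.183 km/s.

Δv_total ≈ 2.18 km/s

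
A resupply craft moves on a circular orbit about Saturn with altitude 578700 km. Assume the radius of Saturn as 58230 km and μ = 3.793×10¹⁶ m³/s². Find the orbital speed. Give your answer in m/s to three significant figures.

r = 58230 + 578700 = 636930 km = 6.3693×10⁸ m.
For a circular orbit v = √(μ/r) = √(3.793×10¹⁶ / 6.369×10⁸) = √(5.955×10⁷) = 7717 m/s.

v ≈ 7720 m/s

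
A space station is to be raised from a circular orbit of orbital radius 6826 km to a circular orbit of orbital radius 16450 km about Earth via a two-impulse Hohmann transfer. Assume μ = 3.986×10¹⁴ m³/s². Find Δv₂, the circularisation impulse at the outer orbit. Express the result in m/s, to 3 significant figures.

r₁ = 6826 km = 6.826×10⁶ m.
r₂ = 16450 km = 1.645×10⁷ m.
Transfer ellipse a_t = (r₁ + r₂)/2 = 1.164×10⁷ m.
At r₁: circular v_c1 = √(μ/r₁) = 7642 m/s; transfer-perigee v_p = √[μ(2/r₁ − 1/a_t)] = 9085 m/s.
At r₂: circular v_c2 = √(μ/r₂) = 4922 m/s; transfer-apogee v_a = √[μ(2/r₂ − 1/a_t)] = 3770 m/s.
Δv₂ = v_c2 − v_a = 1153 m/s.

Δv ≈ 1150 m/s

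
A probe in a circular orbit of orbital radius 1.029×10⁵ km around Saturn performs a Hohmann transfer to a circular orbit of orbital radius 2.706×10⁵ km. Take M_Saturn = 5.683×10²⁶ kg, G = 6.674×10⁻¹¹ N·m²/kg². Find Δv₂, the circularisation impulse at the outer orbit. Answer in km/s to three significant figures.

Δv ≈ 3.05 km/s

μ = GM = 6.674×10⁻¹¹ × 5.683×10²⁶ = 3.793×10¹⁶ m³/s².
r₁ = 1.029×10⁵ km = 1.029×10⁸ m.
r₂ = 2.706×10⁵ km = 2.706×10⁸ m.
Transfer ellipse a_t = (r₁ + r₂)/2 = 1.868×10⁸ m.
At r₁: circular v_c1 = √(μ/r₁) = 19200 m/s; transfer-perikrone v_p = √[μ(2/r₁ − 1/a_t)] = 23110 m/s.
At r₂: circular v_c2 = √(μ/r₂) = 11840 m/s; transfer-apokrone v_a = √[μ(2/r₂ − 1/a_t)] = 8788 m/s.
Δv₂ = v_c2 − v_a = 3051 m/s.
= 3.051 km/s.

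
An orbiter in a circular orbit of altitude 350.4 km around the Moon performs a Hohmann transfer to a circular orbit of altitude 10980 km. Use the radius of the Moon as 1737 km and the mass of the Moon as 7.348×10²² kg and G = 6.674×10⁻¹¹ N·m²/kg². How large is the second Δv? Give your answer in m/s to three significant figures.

μ = GM = 6.674×10⁻¹¹ × 7.348×10²² = 4.904×10¹² m³/s².
r₁ = 1737 + 350.4 = 2087.4 km = 2.0874×10⁶ m.
r₂ = 1737 + 10980 = 12717 km = 1.2717×10⁷ m.
Transfer ellipse a_t = (r₁ + r₂)/2 = 7.402×10⁶ m.
At r₁: circular v_c1 = √(μ/r₁) = 1533 m/s; transfer-perilune v_p = √[μ(2/r₁ − 1/a_t)] = 2009 m/s.
At r₂: circular v_c2 = √(μ/r₂) = 621.0 m/s; transfer-apolune v_a = √[μ(2/r₂ − 1/a_t)] = 329.8 m/s.
Δv₂ = v_c2 − v_a = 291.2 m/s.

Δv ≈ 291 m/s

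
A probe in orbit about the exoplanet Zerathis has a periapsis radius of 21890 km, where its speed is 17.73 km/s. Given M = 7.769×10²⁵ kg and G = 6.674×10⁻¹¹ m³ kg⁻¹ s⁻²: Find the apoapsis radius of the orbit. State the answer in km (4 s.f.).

apoapsis radius ≈ 43170 km

μ = GM = 6.674×10⁻¹¹ × 7.769×10²⁵ = 5.185×10¹⁵ m³/s².
r_p = 2.189×10⁷ m.
Specific energy ε = v²/2 − μ/r = -7.969×10⁷ J/kg, so a = −μ/(2ε) = 3.253×10⁷ m.
The apsides satisfy r_p + r_a = 2a, so the apoapsis radius is 2a − r_p = 4.317×10⁷ m = 43174 km.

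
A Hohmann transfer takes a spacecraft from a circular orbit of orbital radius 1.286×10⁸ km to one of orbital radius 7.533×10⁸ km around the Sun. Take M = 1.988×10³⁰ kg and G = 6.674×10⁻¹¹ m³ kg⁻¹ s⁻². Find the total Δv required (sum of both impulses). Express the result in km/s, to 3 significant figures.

Δv_total ≈ 16.0 km/s

μ = GM = 6.674×10⁻¹¹ × 1.988×10³⁰ = 1.327×10²⁰ m³/s².
r₁ = 1.286×10⁸ km = 1.286×10¹¹ m.
r₂ = 7.533×10⁸ km = 7.533×10¹¹ m.
Transfer ellipse a_t = (r₁ + r₂)/2 = 4.410×10¹¹ m.
At r₁: circular v_c1 = √(μ/r₁) = 32120 m/s; transfer-perihelion v_p = √[μ(2/r₁ − 1/a_t)] = 41980 m/s.
Δv₁ = v_p − v_c1 = 9862 m/s.
At r₂: circular v_c2 = √(μ/r₂) = 13270 m/s; transfer-aphelion v_a = √[μ(2/r₂ − 1/a_t)] = 7167 m/s.
Δv₂ = v_c2 − v_a = 6104 m/s.
Total Δv = Δv₁ + Δv₂ = 15970 m/s = 15.97 km/s.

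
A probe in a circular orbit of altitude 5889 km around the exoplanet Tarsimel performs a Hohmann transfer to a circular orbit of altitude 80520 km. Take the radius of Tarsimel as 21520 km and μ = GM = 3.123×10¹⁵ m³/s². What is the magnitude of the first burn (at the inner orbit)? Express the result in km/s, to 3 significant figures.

Δv ≈ 2.73 km/s

r₁ = 21520 + 5889 = 27409 km = 2.7409×10⁷ m.
r₂ = 21520 + 80520 = 102040 km = 1.0204×10⁸ m.
Transfer ellipse a_t = (r₁ + r₂)/2 = 6.472×10⁷ m.
At r₁: circular v_c1 = √(μ/r₁) = 10670 m/s; transfer-periapsis v_p = √[μ(2/r₁ − 1/a_t)] = 13400 m/s.
Δv₁ = v_p − v_c1 = 2728 m/s.
= 2.728 km/s.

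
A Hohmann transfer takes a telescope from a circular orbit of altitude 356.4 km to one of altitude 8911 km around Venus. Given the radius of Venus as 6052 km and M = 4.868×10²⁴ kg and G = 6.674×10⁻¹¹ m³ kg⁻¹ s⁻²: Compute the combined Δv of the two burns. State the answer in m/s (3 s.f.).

Δv_total ≈ 2360 m/s

μ = GM = 6.674×10⁻¹¹ × 4.868×10²⁴ = 3.249×10¹⁴ m³/s².
r₁ = 6052 + 356.4 = 6408.4 km = 6.4084×10⁶ m.
r₂ = 6052 + 8911 = 14963 km = 1.4963×10⁷ m.
Transfer ellipse a_t = (r₁ + r₂)/2 = 1.069×10⁷ m.
At r₁: circular v_c1 = √(μ/r₁) = 7120 m/s; transfer-periapsis v_p = √[μ(2/r₁ − 1/a_t)] = 8426 m/s.
Δv₁ = v_p − v_c1 = 1305 m/s.
At r₂: circular v_c2 = √(μ/r₂) = 4660 m/s; transfer-apoapsis v_a = √[μ(2/r₂ − 1/a_t)] = 3609 m/s.
Δv₂ = v_c2 − v_a = 1051 m/s.
Total Δv = Δv₁ + Δv₂ = 2357 m/s.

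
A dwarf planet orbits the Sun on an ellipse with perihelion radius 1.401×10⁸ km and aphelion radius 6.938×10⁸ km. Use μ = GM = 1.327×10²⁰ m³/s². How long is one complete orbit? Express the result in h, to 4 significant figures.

Semi-major axis a = (r_p + r_a)/2 = (1.4010×10⁸ + 6.9380×10⁸)/2 = 4.1695×10⁸ km = 4.170×10¹¹ m.
By Kepler's third law T = 2π√(a³/μ) = 2π × 2.337×10⁷ = 1.468×10⁸ s.
= 40790 h.

T ≈ 40790 h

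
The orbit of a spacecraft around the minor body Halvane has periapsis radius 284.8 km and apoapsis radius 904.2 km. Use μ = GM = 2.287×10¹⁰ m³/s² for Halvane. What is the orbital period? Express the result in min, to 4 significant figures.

T ≈ 317.4 min

Semi-major axis a = (r_p + r_a)/2 = (284.80 + 904.20)/2 = 594.50 km = 5.945×10⁵ m.
By Kepler's third law T = 2π√(a³/μ) = 2π × 3.031×10³ = 1.904×10⁴ s.
= 317.4 min.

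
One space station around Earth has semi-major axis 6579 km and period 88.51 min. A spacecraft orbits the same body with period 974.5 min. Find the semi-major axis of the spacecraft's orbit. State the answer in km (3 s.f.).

Kepler's third law: a³ ∝ T², so a₂ = a₁ (T₂/T₁)^(2/3).
T₂/T₁ = 11.01, (T₂/T₁)^(2/3) = 4.949.
a₂ = 6579 × 4.949 = 32560 km.

a₂ ≈ 32600 km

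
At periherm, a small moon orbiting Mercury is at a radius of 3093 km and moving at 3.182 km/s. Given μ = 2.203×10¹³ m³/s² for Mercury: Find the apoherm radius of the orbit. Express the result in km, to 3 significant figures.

apoherm radius ≈ 7600 km

r_p = 3.093×10⁶ m.
Specific energy ε = v²/2 − μ/r = -2.060×10⁶ J/kg, so a = −μ/(2ε) = 5.347×10⁶ m.
The apsides satisfy r_p + r_a = 2a, so the apoherm radius is 2a − r_p = 7.601×10⁶ m = 7601.3 km.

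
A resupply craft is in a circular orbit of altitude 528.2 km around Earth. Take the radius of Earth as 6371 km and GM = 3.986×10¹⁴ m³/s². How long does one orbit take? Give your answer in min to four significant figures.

T ≈ 95.05 min

r = 6371 + 528.2 = 6899.2 km = 6.8992×10⁶ m.
Kepler's third law: T = 2π√(r³/μ) = 2π√((6.899×10⁶)³ / 3.986×10¹⁴).
r³/μ = 8.239×10⁵ s², so T = 2π × 9.077×10² = 5.703×10³ s.
Converting: 5.703×10³ s ÷ 60.00 = 95.05 min.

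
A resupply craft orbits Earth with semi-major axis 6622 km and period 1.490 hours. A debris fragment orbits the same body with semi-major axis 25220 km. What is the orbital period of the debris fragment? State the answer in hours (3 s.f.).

T₂ ≈ 11.1 hours

Kepler's third law: T² ∝ a³, so T₂ = T₁ (a₂/a₁)^(3/2).
a₂/a₁ = 3.809, (a₂/a₁)^(3/2) = 7.432.
T₂ = 1.490 × 7.432 = 11.07 hours.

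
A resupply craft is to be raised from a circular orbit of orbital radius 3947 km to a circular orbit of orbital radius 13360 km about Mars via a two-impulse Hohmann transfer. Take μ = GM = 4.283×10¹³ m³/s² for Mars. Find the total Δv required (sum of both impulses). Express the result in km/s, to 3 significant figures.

r₁ = 3947 km = 3.947×10⁶ m.
r₂ = 13360 km = 1.336×10⁷ m.
Transfer ellipse a_t = (r₁ + r₂)/2 = 8.654×10⁶ m.
At r₁: circular v_c1 = √(μ/r₁) = 3294 m/s; transfer-periapsis v_p = √[μ(2/r₁ − 1/a_t)] = 4093 m/s.
Δv₁ = v_p − v_c1 = 798.9 m/s.
At r₂: circular v_c2 = √(μ/r₂) = 1790 m/s; transfer-apoapsis v_a = √[μ(2/r₂ − 1/a_t)] = 1209 m/s.
Δv₂ = v_c2 − v_a = 581.3 m/s.
Total Δv = Δv₁ + Δv₂ = 1380 m/s = 1.380 km/s.

Δv_total ≈ 1.38 km/s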